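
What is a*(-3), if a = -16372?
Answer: 49116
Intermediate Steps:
a*(-3) = -16372*(-3) = 49116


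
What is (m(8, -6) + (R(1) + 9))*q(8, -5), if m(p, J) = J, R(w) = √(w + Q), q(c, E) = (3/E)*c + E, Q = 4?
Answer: -147/5 - 49*√5/5 ≈ -51.313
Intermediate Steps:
q(c, E) = E + 3*c/E (q(c, E) = 3*c/E + E = E + 3*c/E)
R(w) = √(4 + w) (R(w) = √(w + 4) = √(4 + w))
(m(8, -6) + (R(1) + 9))*q(8, -5) = (-6 + (√(4 + 1) + 9))*(-5 + 3*8/(-5)) = (-6 + (√5 + 9))*(-5 + 3*8*(-⅕)) = (-6 + (9 + √5))*(-5 - 24/5) = (3 + √5)*(-49/5) = -147/5 - 49*√5/5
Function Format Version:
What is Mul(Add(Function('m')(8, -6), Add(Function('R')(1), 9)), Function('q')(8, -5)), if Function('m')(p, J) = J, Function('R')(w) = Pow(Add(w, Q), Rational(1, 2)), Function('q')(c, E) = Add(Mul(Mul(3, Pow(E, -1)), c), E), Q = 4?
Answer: Add(Rational(-147, 5), Mul(Rational(-49, 5), Pow(5, Rational(1, 2)))) ≈ -51.313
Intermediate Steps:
Function('q')(c, E) = Add(E, Mul(3, c, Pow(E, -1))) (Function('q')(c, E) = Add(Mul(3, c, Pow(E, -1)), E) = Add(E, Mul(3, c, Pow(E, -1))))
Function('R')(w) = Pow(Add(4, w), Rational(1, 2)) (Function('R')(w) = Pow(Add(w, 4), Rational(1, 2)) = Pow(Add(4, w), Rational(1, 2)))
Mul(Add(Function('m')(8, -6), Add(Function('R')(1), 9)), Function('q')(8, -5)) = Mul(Add(-6, Add(Pow(Add(4, 1), Rational(1, 2)), 9)), Add(-5, Mul(3, 8, Pow(-5, -1)))) = Mul(Add(-6, Add(Pow(5, Rational(1, 2)), 9)), Add(-5, Mul(3, 8, Rational(-1, 5)))) = Mul(Add(-6, Add(9, Pow(5, Rational(1, 2)))), Add(-5, Rational(-24, 5))) = Mul(Add(3, Pow(5, Rational(1, 2))), Rational(-49, 5)) = Add(Rational(-147, 5), Mul(Rational(-49, 5), Pow(5, Rational(1, 2))))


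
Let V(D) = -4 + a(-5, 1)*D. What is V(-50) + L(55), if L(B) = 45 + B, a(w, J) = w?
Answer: 346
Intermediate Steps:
V(D) = -4 - 5*D
V(-50) + L(55) = (-4 - 5*(-50)) + (45 + 55) = (-4 + 250) + 100 = 246 + 100 = 346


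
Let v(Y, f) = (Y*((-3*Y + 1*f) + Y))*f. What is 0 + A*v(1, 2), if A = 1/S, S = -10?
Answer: 0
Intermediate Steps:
A = -1/10 (A = 1/(-10) = -1/10 ≈ -0.10000)
v(Y, f) = Y*f*(f - 2*Y) (v(Y, f) = (Y*((-3*Y + f) + Y))*f = (Y*((f - 3*Y) + Y))*f = (Y*(f - 2*Y))*f = Y*f*(f - 2*Y))
0 + A*v(1, 2) = 0 - 2*(2 - 2*1)/10 = 0 - 2*(2 - 2)/10 = 0 - 2*0/10 = 0 - 1/10*0 = 0 + 0 = 0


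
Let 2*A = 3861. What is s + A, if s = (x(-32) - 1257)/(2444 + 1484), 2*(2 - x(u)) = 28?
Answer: 7581735/3928 ≈ 1930.2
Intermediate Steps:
x(u) = -12 (x(u) = 2 - ½*28 = 2 - 14 = -12)
s = -1269/3928 (s = (-12 - 1257)/(2444 + 1484) = -1269/3928 ≈ -0.32307)
A = 3861/2 (A = (½)*3861 = 3861/2 ≈ 1930.5)
s + A = -1269/3928 + 3861/2 = 7581735/3928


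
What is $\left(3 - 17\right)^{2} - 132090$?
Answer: $-131894$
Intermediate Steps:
$\left(3 - 17\right)^{2} - 132090 = \left(-14\right)^{2} - 132090 = 196 - 132090 = -131894$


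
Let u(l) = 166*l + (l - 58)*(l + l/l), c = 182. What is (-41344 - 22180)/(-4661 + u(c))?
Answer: -63524/48243 ≈ -1.3167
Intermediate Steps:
u(l) = 166*l + (1 + l)*(-58 + l) (u(l) = 166*l + (-58 + l)*(l + 1) = 166*l + (-58 + l)*(1 + l) = 166*l + (1 + l)*(-58 + l))
(-41344 - 22180)/(-4661 + u(c)) = (-41344 - 22180)/(-4661 + (-58 + 182**2 + 109*182)) = -63524/(-4661 + (-58 + 33124 + 19838)) = -63524/(-4661 + 52904) = -63524/48243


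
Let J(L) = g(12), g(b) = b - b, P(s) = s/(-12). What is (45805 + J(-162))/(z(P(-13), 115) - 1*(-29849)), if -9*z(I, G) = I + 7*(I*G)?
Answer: 2473470/1606607 ≈ 1.5396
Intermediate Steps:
P(s) = -s/12 (P(s) = s*(-1/12) = -s/12)
g(b) = 0
J(L) = 0
z(I, G) = -I/9 - 7*G*I/9 (z(I, G) = -(I + 7*(I*G))/9 = -(I + 7*(G*I))/9 = -(I + 7*G*I)/9 = -I/9 - 7*G*I/9)
(45805 + J(-162))/(z(P(-13), 115) - 1*(-29849)) = (45805 + 0)/(-(-1/12*(-13))*(1 + 7*115)/9 - 1*(-29849)) = 45805/(-⅑*13/12*(1 + 805) + 29849) = 45805/(-⅑*13/12*806 + 29849) = 45805/(-5239/54 + 29849) = 45805/(1606607/54) = 45805*(54/1606607) = 2473470/1606607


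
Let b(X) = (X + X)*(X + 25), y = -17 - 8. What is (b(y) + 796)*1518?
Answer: 1208328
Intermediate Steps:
y = -25
b(X) = 2*X*(25 + X) (b(X) = (2*X)*(25 + X) = 2*X*(25 + X))
(b(y) + 796)*1518 = (2*(-25)*(25 - 25) + 796)*1518 = (2*(-25)*0 + 796)*1518 = (0 + 796)*1518 = 796*1518 = 1208328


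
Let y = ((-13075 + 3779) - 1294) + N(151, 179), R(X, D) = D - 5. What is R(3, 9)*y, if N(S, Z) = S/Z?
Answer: -7581836/179 ≈ -42357.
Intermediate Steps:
R(X, D) = -5 + D
y = -1895459/179 (y = ((-13075 + 3779) - 1294) + 151/179 = (-9296 - 1294) + 151*(1/179) = -10590 + 151/179 = -1895459/179 ≈ -10589.)
R(3, 9)*y = (-5 + 9)*(-1895459/179) = 4*(-1895459/179) = -7581836/179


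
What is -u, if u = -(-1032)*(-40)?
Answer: 41280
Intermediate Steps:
u = -41280 (u = -43*960 = -41280)
-u = -1*(-41280) = 41280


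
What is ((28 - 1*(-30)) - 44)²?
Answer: 196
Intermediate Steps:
((28 - 1*(-30)) - 44)² = ((28 + 30) - 44)² = (58 - 44)² = 14² = 196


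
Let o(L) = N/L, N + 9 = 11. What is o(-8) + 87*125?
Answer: 43499/4 ≈ 10875.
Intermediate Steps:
N = 2 (N = -9 + 11 = 2)
o(L) = 2/L
o(-8) + 87*125 = 2/(-8) + 87*125 = 2*(-⅛) + 10875 = -¼ + 10875 = 43499/4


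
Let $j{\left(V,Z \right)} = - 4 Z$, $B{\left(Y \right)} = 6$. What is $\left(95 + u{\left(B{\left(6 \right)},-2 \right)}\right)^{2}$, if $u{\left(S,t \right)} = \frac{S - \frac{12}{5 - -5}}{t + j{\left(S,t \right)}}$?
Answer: $\frac{229441}{25} \approx 9177.6$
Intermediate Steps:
$u{\left(S,t \right)} = - \frac{- \frac{6}{5} + S}{3 t}$ ($u{\left(S,t \right)} = \frac{S - \frac{12}{5 - -5}}{t - 4 t} = \frac{S - \frac{12}{5 + 5}}{\left(-3\right) t} = \left(S - \frac{12}{10}\right) \left(- \frac{1}{3 t}\right) = \left(S - \frac{6}{5}\right) \left(- \frac{1}{3 t}\right) = \left(- \frac{6}{5} + S\right) \left(- \frac{1}{3 t}\right) = - \frac{- \frac{6}{5} + S}{3 t}$)
$\left(95 + u{\left(B{\left(6 \right)},-2 \right)}\right)^{2} = \left(95 + \frac{6 - 30}{15 \left(-2\right)}\right)^{2} = \left(95 + \frac{1}{15} \left(- \frac{1}{2}\right) \left(6 - 30\right)\right)^{2} = \left(95 + \frac{1}{15} \left(- \frac{1}{2}\right) \left(-24\right)\right)^{2} = \left(95 + \frac{4}{5}\right)^{2} = \left(\frac{479}{5}\right)^{2} = \frac{229441}{25}$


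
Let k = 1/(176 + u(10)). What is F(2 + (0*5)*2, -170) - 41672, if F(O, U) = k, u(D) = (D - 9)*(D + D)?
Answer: -8167711/196 ≈ -41672.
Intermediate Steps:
u(D) = 2*D*(-9 + D) (u(D) = (-9 + D)*(2*D) = 2*D*(-9 + D))
k = 1/196 (k = 1/(176 + 2*10*(-9 + 10)) = 1/(176 + 2*10*1) = 1/(176 + 20) = 1/196 ≈ 0.0051020)
F(O, U) = 1/196
F(2 + (0*5)*2, -170) - 41672 = 1/196 - 41672 = -8167711/196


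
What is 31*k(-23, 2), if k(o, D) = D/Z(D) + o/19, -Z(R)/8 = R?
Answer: -6293/152 ≈ -41.401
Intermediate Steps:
Z(R) = -8*R
k(o, D) = -⅛ + o/19 (k(o, D) = D/((-8*D)) + o/19 = D*(-1/(8*D)) + o*(1/19) = -⅛ + o/19)
31*k(-23, 2) = 31*(-⅛ + (1/19)*(-23)) = 31*(-⅛ - 23/19) = 31*(-203/152) = -6293/152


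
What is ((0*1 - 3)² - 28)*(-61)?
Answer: 1159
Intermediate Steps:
((0*1 - 3)² - 28)*(-61) = ((0 - 3)² - 28)*(-61) = ((-3)² - 28)*(-61) = (9 - 28)*(-61) = -19*(-61) = 1159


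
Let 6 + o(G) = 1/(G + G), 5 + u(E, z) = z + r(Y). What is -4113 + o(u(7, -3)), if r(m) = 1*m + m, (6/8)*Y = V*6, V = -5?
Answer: -724945/176 ≈ -4119.0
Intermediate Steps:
Y = -40 (Y = 4*(-5*6)/3 = (4/3)*(-30) = -40)
r(m) = 2*m (r(m) = m + m = 2*m)
u(E, z) = -85 + z (u(E, z) = -5 + (z + 2*(-40)) = -5 + (z - 80) = -5 + (-80 + z) = -85 + z)
o(G) = -6 + 1/(2*G) (o(G) = -6 + 1/(G + G) = -6 + 1/(2*G))
-4113 + o(u(7, -3)) = -4113 + (-6 + 1/(2*(-85 - 3))) = -4113 + (-6 + (1/2)/(-88)) = -4113 + (-6 + (1/2)*(-1/88)) = -4113 + (-6 - 1/176) = -4113 - 1057/176 = -724945/176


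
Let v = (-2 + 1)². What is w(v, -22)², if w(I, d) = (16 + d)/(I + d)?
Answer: 4/49 ≈ 0.081633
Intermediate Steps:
v = 1 (v = (-1)² = 1)
w(I, d) = (16 + d)/(I + d)
w(v, -22)² = ((16 - 22)/(1 - 22))² = (-6/(-21))² = (-1/21*(-6))² = (2/7)² = 4/49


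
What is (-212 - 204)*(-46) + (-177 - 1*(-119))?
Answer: 19078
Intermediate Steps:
(-212 - 204)*(-46) + (-177 - 1*(-119)) = -416*(-46) + (-177 + 119) = 19136 - 58 = 19078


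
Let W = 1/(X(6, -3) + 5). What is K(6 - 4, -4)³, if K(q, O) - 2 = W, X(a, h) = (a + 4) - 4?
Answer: 12167/1331 ≈ 9.1413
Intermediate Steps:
X(a, h) = a (X(a, h) = (4 + a) - 4 = a)
W = 1/11 (W = 1/(6 + 5) = 1/11 ≈ 0.090909)
K(q, O) = 23/11 (K(q, O) = 2 + 1/11 = 23/11)
K(6 - 4, -4)³ = (23/11)³ = 12167/1331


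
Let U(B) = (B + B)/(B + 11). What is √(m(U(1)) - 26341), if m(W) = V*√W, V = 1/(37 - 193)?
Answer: √(-641034576 - 26*√6)/156 ≈ 162.3*I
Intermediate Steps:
V = -1/156 (V = 1/(-156) = -1/156 ≈ -0.0064103)
U(B) = 2*B/(11 + B) (U(B) = (2*B)/(11 + B) = 2*B/(11 + B))
m(W) = -√W/156
√(m(U(1)) - 26341) = √(-√2/√(11 + 1)/156 - 26341) = √(-√6/6/156 - 26341) = √(-√6/936 - 26341) = √(-26341 - √6/936)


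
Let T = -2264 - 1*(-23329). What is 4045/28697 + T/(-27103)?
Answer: -494870670/777774791 ≈ -0.63626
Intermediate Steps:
T = 21065 (T = -2264 + 23329 = 21065)
4045/28697 + T/(-27103) = 4045/28697 + 21065/(-27103) = 4045*(1/28697) + 21065*(-1/27103) = 4045/28697 - 21065/27103 = -494870670/777774791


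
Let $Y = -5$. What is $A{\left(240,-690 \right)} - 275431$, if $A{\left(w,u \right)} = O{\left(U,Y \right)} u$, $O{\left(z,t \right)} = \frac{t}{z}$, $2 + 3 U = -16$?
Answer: $-276006$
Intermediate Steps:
$U = -6$ ($U = - \frac{2}{3} + \frac{1}{3} \left(-16\right) = - \frac{2}{3} - \frac{16}{3} = -6$)
$A{\left(w,u \right)} = \frac{5 u}{6}$ ($A{\left(w,u \right)} = - \frac{5}{-6} u = \left(-5\right) \left(- \frac{1}{6}\right) u = \frac{5 u}{6}$)
$A{\left(240,-690 \right)} - 275431 = \frac{5}{6} \left(-690\right) - 275431 = -575 - 275431 = -276006$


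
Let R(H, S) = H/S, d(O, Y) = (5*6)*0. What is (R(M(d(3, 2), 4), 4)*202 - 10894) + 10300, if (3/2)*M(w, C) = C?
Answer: -1378/3 ≈ -459.33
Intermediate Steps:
d(O, Y) = 0 (d(O, Y) = 30*0 = 0)
M(w, C) = 2*C/3
(R(M(d(3, 2), 4), 4)*202 - 10894) + 10300 = ((((⅔)*4)/4)*202 - 10894) + 10300 = (((8/3)*(¼))*202 - 10894) + 10300 = ((⅔)*202 - 10894) + 10300 = (404/3 - 10894) + 10300 = -32278/3 + 10300 = -1378/3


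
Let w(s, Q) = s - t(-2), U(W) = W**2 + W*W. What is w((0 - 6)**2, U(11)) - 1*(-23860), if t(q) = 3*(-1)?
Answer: 23899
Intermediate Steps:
t(q) = -3
U(W) = 2*W**2 (U(W) = W**2 + W**2 = 2*W**2)
w(s, Q) = 3 + s (w(s, Q) = s - 1*(-3) = s + 3 = 3 + s)
w((0 - 6)**2, U(11)) - 1*(-23860) = (3 + (0 - 6)**2) - 1*(-23860) = (3 + (-6)**2) + 23860 = (3 + 36) + 23860 = 39 + 23860 = 23899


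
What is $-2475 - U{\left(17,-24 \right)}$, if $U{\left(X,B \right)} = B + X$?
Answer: $-2468$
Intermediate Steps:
$-2475 - U{\left(17,-24 \right)} = -2475 - \left(-24 + 17\right) = -2475 - -7 = -2475 + 7 = -2468$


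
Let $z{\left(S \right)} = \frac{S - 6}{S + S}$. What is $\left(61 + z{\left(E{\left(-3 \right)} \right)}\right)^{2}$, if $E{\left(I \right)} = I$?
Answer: $\frac{15625}{4} \approx 3906.3$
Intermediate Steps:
$z{\left(S \right)} = \frac{-6 + S}{2 S}$
$\left(61 + z{\left(E{\left(-3 \right)} \right)}\right)^{2} = \left(61 + \frac{-6 - 3}{2 \left(-3\right)}\right)^{2} = \left(61 + \frac{1}{2} \left(- \frac{1}{3}\right) \left(-9\right)\right)^{2} = \left(61 + \frac{3}{2}\right)^{2} = \left(\frac{125}{2}\right)^{2} = \frac{15625}{4}$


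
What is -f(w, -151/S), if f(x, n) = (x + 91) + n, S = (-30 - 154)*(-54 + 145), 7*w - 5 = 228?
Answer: -297313/2392 ≈ -124.29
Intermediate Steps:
w = 233/7 (w = 5/7 + (1/7)*228 = 5/7 + 228/7 = 233/7 ≈ 33.286)
S = -16744 (S = -184*91 = -16744)
f(x, n) = 91 + n + x (f(x, n) = (91 + x) + n = 91 + n + x)
-f(w, -151/S) = -(91 - 151/(-16744) + 233/7) = -(91 - 151*(-1/16744) + 233/7) = -(91 + 151/16744 + 233/7) = -1*297313/2392 = -297313/2392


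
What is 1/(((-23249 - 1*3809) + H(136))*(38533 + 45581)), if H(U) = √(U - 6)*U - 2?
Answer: -451/1023161462328 - 17*√130/7673710967460 ≈ -4.6605e-10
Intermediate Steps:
H(U) = -2 + U*√(-6 + U) (H(U) = √(-6 + U)*U - 2 = U*√(-6 + U) - 2 = -2 + U*√(-6 + U))
1/(((-23249 - 1*3809) + H(136))*(38533 + 45581)) = 1/(((-23249 - 1*3809) + (-2 + 136*√(-6 + 136)))*(38533 + 45581)) = 1/(((-23249 - 3809) + (-2 + 136*√130))*84114) = 1/((-27058 + (-2 + 136*√130))*84114) = 1/((-27060 + 136*√130)*84114) = 1/(-2276124840 + 11439504*√130)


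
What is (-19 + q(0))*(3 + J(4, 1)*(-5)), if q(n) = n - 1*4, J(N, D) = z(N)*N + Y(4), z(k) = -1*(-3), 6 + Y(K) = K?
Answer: 1081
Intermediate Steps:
Y(K) = -6 + K
z(k) = 3
J(N, D) = -2 + 3*N (J(N, D) = 3*N + (-6 + 4) = 3*N - 2 = -2 + 3*N)
q(n) = -4 + n (q(n) = n - 4 = -4 + n)
(-19 + q(0))*(3 + J(4, 1)*(-5)) = (-19 + (-4 + 0))*(3 + (-2 + 3*4)*(-5)) = (-19 - 4)*(3 + (-2 + 12)*(-5)) = -23*(3 + 10*(-5)) = -23*(3 - 50) = -23*(-47) = 1081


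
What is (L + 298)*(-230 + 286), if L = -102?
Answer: 10976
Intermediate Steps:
(L + 298)*(-230 + 286) = (-102 + 298)*(-230 + 286) = 196*56 = 10976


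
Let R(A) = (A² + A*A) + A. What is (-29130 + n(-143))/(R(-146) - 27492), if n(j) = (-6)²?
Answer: -4849/2499 ≈ -1.9404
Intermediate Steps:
R(A) = A + 2*A² (R(A) = (A² + A²) + A = 2*A² + A = A + 2*A²)
n(j) = 36
(-29130 + n(-143))/(R(-146) - 27492) = (-29130 + 36)/(-146*(1 + 2*(-146)) - 27492) = -29094/(-146*(1 - 292) - 27492) = -29094/(-146*(-291) - 27492) = -29094/(42486 - 27492) = -29094/14994 = -29094*1/14994 = -4849/2499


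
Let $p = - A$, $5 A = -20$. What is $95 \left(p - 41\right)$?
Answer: $-3515$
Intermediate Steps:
$A = -4$ ($A = \frac{1}{5} \left(-20\right) = -4$)
$p = 4$ ($p = \left(-1\right) \left(-4\right) = 4$)
$95 \left(p - 41\right) = 95 \left(4 - 41\right) = 95 \left(-37\right) = -3515$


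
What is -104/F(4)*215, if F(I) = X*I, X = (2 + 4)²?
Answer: -2795/18 ≈ -155.28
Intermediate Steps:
X = 36 (X = 6² = 36)
F(I) = 36*I
-104/F(4)*215 = -104/(36*4)*215 = -104/144*215 = -104*1/144*215 = -13/18*215 = -2795/18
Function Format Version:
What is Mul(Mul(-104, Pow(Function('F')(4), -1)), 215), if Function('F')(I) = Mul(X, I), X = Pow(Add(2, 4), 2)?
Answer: Rational(-2795, 18) ≈ -155.28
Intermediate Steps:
X = 36 (X = Pow(6, 2) = 36)
Function('F')(I) = Mul(36, I)
Mul(Mul(-104, Pow(Function('F')(4), -1)), 215) = Mul(Mul(-104, Pow(Mul(36, 4), -1)), 215) = Mul(Mul(-104, Pow(144, -1)), 215) = Mul(Mul(-104, Rational(1, 144)), 215) = Mul(Rational(-13, 18), 215) = Rational(-2795, 18)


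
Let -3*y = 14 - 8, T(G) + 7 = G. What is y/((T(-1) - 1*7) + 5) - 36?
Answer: -179/5 ≈ -35.800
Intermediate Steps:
T(G) = -7 + G
y = -2 (y = -(14 - 8)/3 = -⅓*6 = -2)
y/((T(-1) - 1*7) + 5) - 36 = -2/(((-7 - 1) - 1*7) + 5) - 36 = -2/((-8 - 7) + 5) - 36 = -2/(-15 + 5) - 36 = -2/(-10) - 36 = -2*(-⅒) - 36 = ⅕ - 36 = -179/5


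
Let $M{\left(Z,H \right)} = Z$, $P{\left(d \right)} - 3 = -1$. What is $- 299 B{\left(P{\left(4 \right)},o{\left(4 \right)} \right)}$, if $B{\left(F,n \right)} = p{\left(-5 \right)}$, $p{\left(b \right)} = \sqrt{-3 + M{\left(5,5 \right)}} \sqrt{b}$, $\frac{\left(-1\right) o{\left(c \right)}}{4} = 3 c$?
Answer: $- 299 i \sqrt{10} \approx - 945.52 i$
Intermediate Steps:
$P{\left(d \right)} = 2$ ($P{\left(d \right)} = 3 - 1 = 2$)
$o{\left(c \right)} = - 12 c$ ($o{\left(c \right)} = - 4 \cdot 3 c = - 12 c$)
$p{\left(b \right)} = \sqrt{2} \sqrt{b}$ ($p{\left(b \right)} = \sqrt{-3 + 5} \sqrt{b} = \sqrt{2} \sqrt{b}$)
$B{\left(F,n \right)} = i \sqrt{10}$ ($B{\left(F,n \right)} = \sqrt{2} \sqrt{-5} = \sqrt{2} i \sqrt{5} = i \sqrt{10}$)
$- 299 B{\left(P{\left(4 \right)},o{\left(4 \right)} \right)} = - 299 i \sqrt{10}$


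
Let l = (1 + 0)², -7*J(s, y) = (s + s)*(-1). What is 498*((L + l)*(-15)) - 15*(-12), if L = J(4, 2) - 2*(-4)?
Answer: -529110/7 ≈ -75587.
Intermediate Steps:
J(s, y) = 2*s/7 (J(s, y) = -(s + s)*(-1)/7 = -2*s*(-1)/7 = -(-2)*s/7 = 2*s/7)
L = 64/7 (L = (2/7)*4 - 2*(-4) = 8/7 + 8 = 64/7 ≈ 9.1429)
l = 1 (l = 1² = 1)
498*((L + l)*(-15)) - 15*(-12) = 498*((64/7 + 1)*(-15)) - 15*(-12) = 498*((71/7)*(-15)) + 180 = 498*(-1065/7) + 180 = -530370/7 + 180 = -529110/7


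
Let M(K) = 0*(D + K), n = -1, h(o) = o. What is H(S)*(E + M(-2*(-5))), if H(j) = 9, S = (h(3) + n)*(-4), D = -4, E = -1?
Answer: -9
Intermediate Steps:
M(K) = 0 (M(K) = 0*(-4 + K) = 0)
S = -8 (S = (3 - 1)*(-4) = 2*(-4) = -8)
H(S)*(E + M(-2*(-5))) = 9*(-1 + 0) = 9*(-1) = -9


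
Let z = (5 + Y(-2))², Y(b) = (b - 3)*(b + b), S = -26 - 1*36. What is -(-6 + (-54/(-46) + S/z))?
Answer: 70801/14375 ≈ 4.9253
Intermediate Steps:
S = -62 (S = -26 - 36 = -62)
Y(b) = 2*b*(-3 + b) (Y(b) = (-3 + b)*(2*b) = 2*b*(-3 + b))
z = 625 (z = (5 + 2*(-2)*(-3 - 2))² = (5 + 2*(-2)*(-5))² = (5 + 20)² = 25² = 625)
-(-6 + (-54/(-46) + S/z)) = -(-6 + (-54/(-46) - 62/625)) = -(-6 + (-54*(-1/46) - 62*1/625)) = -(-6 + (27/23 - 62/625)) = -(-6 + 15449/14375) = -1*(-70801/14375) = 70801/14375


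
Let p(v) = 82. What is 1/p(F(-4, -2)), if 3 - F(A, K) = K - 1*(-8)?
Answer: 1/82 ≈ 0.012195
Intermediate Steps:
F(A, K) = -5 - K (F(A, K) = 3 - (K - 1*(-8)) = 3 - (K + 8) = 3 - (8 + K) = 3 + (-8 - K) = -5 - K)
1/p(F(-4, -2)) = 1/82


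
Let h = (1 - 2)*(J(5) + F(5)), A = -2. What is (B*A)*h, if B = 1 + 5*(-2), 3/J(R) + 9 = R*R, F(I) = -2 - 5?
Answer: 981/8 ≈ 122.63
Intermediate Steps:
F(I) = -7
J(R) = 3/(-9 + R²) (J(R) = 3/(-9 + R*R) = 3/(-9 + R²))
B = -9 (B = 1 - 10 = -9)
h = 109/16 (h = (1 - 2)*(3/(-9 + 5²) - 7) = -(3/(-9 + 25) - 7) = -(3/16 - 7) = -1*(-109/16) = 109/16 ≈ 6.8125)
(B*A)*h = -9*(-2)*(109/16) = 18*(109/16) = 981/8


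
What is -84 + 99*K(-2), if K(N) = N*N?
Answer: 312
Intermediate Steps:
K(N) = N**2
-84 + 99*K(-2) = -84 + 99*(-2)**2 = -84 + 99*4 = -84 + 396 = 312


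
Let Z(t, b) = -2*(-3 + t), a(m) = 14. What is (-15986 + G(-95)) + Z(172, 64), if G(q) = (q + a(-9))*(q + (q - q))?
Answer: -8629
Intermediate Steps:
Z(t, b) = 6 - 2*t
G(q) = q*(14 + q) (G(q) = (q + 14)*(q + (q - q)) = (14 + q)*(q + 0) = (14 + q)*q = q*(14 + q))
(-15986 + G(-95)) + Z(172, 64) = (-15986 - 95*(14 - 95)) + (6 - 2*172) = (-15986 - 95*(-81)) + (6 - 344) = (-15986 + 7695) - 338 = -8291 - 338 = -8629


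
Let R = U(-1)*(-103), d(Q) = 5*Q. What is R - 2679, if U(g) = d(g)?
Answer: -2164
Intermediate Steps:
U(g) = 5*g
R = 515 (R = (5*(-1))*(-103) = -5*(-103) = 515)
R - 2679 = 515 - 2679 = -2164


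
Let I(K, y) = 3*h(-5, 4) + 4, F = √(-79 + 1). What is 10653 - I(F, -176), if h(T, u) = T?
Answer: 10664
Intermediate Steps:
F = I*√78 (F = √(-78) = I*√78 ≈ 8.8318*I)
I(K, y) = -11 (I(K, y) = 3*(-5) + 4 = -15 + 4 = -11)
10653 - I(F, -176) = 10653 - 1*(-11) = 10653 + 11 = 10664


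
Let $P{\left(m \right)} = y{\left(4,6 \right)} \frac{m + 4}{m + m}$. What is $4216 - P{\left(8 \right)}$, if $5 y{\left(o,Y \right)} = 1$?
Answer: $\frac{84317}{20} \approx 4215.9$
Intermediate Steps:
$y{\left(o,Y \right)} = \frac{1}{5}$ ($y{\left(o,Y \right)} = \frac{1}{5} \cdot 1 = \frac{1}{5}$)
$P{\left(m \right)} = \frac{4 + m}{10 m}$ ($P{\left(m \right)} = \frac{\left(m + 4\right) \frac{1}{m + m}}{5} = \frac{\left(4 + m\right) \frac{1}{2 m}}{5} = \frac{\frac{1}{2} \frac{1}{m} \left(4 + m\right)}{5} = \frac{4 + m}{10 m}$)
$4216 - P{\left(8 \right)} = 4216 - \frac{4 + 8}{10 \cdot 8} = 4216 - \frac{1}{10} \cdot \frac{1}{8} \cdot 12 = 4216 - \frac{3}{20} = \frac{84317}{20}$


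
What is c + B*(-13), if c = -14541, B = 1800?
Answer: -37941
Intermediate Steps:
c + B*(-13) = -14541 + 1800*(-13) = -14541 - 23400 = -37941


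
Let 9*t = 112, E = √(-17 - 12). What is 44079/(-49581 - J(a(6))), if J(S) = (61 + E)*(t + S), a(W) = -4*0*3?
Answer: -1222682193/1396358051 + 302256*I*√29/1396358051 ≈ -0.87562 + 0.0011657*I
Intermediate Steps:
E = I*√29 (E = √(-29) = I*√29 ≈ 5.3852*I)
a(W) = 0 (a(W) = 0*3 = 0)
t = 112/9 (t = (⅑)*112 = 112/9 ≈ 12.444)
J(S) = (61 + I*√29)*(112/9 + S)
44079/(-49581 - J(a(6))) = 44079/(-49581 - (6832/9 + 61*0 + 112*I*√29/9 + I*0*√29)) = 44079/(-49581 - (6832/9 + 0 + 112*I*√29/9 + 0)) = 44079/(-49581 - (6832/9 + 112*I*√29/9)) = 44079/(-49581 + (-6832/9 - 112*I*√29/9)) = 44079/(-453061/9 - 112*I*√29/9)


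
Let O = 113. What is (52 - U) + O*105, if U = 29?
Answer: 11888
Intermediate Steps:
(52 - U) + O*105 = (52 - 1*29) + 113*105 = (52 - 29) + 11865 = 23 + 11865 = 11888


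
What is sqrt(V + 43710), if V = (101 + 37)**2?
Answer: sqrt(62754) ≈ 250.51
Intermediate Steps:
V = 19044 (V = 138**2 = 19044)
sqrt(V + 43710) = sqrt(19044 + 43710) = sqrt(62754)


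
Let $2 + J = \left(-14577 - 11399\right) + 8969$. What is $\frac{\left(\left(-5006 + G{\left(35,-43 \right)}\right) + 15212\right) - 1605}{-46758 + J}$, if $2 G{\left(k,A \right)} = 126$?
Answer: $- \frac{8664}{63767} \approx -0.13587$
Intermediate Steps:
$J = -17009$ ($J = -2 + \left(\left(-14577 - 11399\right) + 8969\right) = -2 + \left(-25976 + 8969\right) = -2 - 17007 = -17009$)
$G{\left(k,A \right)} = 63$ ($G{\left(k,A \right)} = \frac{1}{2} \cdot 126 = 63$)
$\frac{\left(\left(-5006 + G{\left(35,-43 \right)}\right) + 15212\right) - 1605}{-46758 + J} = \frac{\left(\left(-5006 + 63\right) + 15212\right) - 1605}{-46758 - 17009} = \frac{\left(-4943 + 15212\right) - 1605}{-63767} = \left(10269 - 1605\right) \left(- \frac{1}{63767}\right) = 8664 \left(- \frac{1}{63767}\right) = - \frac{8664}{63767}$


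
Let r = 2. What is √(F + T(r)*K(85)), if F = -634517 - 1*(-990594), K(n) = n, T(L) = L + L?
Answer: √356417 ≈ 597.01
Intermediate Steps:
T(L) = 2*L
F = 356077 (F = -634517 + 990594 = 356077)
√(F + T(r)*K(85)) = √(356077 + (2*2)*85) = √(356077 + 4*85) = √(356077 + 340) = √356417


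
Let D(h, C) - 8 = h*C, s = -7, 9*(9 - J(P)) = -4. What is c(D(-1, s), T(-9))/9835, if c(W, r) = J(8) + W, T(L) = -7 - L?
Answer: 44/17703 ≈ 0.0024855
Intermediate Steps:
J(P) = 85/9 (J(P) = 9 - ⅑*(-4) = 9 + 4/9 = 85/9)
D(h, C) = 8 + C*h (D(h, C) = 8 + h*C = 8 + C*h)
c(W, r) = 85/9 + W
c(D(-1, s), T(-9))/9835 = (85/9 + (8 - 7*(-1)))/9835 = (85/9 + (8 + 7))*(1/9835) = (85/9 + 15)*(1/9835) = (220/9)*(1/9835) = 44/17703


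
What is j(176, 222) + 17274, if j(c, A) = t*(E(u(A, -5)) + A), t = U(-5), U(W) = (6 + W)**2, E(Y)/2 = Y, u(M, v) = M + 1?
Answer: 17942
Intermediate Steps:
u(M, v) = 1 + M
E(Y) = 2*Y
t = 1 (t = (6 - 5)**2 = 1**2 = 1)
j(c, A) = 2 + 3*A (j(c, A) = 1*(2*(1 + A) + A) = 1*((2 + 2*A) + A) = 1*(2 + 3*A) = 2 + 3*A)
j(176, 222) + 17274 = (2 + 3*222) + 17274 = (2 + 666) + 17274 = 668 + 17274 = 17942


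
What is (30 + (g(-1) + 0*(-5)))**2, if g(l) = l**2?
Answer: 961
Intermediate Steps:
(30 + (g(-1) + 0*(-5)))**2 = (30 + ((-1)**2 + 0*(-5)))**2 = (30 + (1 + 0))**2 = (30 + 1)**2 = 31**2 = 961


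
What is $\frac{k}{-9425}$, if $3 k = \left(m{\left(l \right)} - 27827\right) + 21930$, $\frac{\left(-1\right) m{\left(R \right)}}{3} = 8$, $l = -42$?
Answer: $\frac{5921}{28275} \approx 0.20941$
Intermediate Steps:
$m{\left(R \right)} = -24$ ($m{\left(R \right)} = \left(-3\right) 8 = -24$)
$k = - \frac{5921}{3}$ ($k = \frac{\left(-24 - 27827\right) + 21930}{3} = \frac{-27851 + 21930}{3} = \frac{1}{3} \left(-5921\right) = - \frac{5921}{3} \approx -1973.7$)
$\frac{k}{-9425} = - \frac{5921}{3 \left(-9425\right)} = \left(- \frac{5921}{3}\right) \left(- \frac{1}{9425}\right) = \frac{5921}{28275}$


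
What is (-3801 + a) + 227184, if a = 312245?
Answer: 535628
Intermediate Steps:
(-3801 + a) + 227184 = (-3801 + 312245) + 227184 = 308444 + 227184 = 535628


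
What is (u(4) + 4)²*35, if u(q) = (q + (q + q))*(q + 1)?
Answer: 143360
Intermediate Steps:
u(q) = 3*q*(1 + q) (u(q) = (q + 2*q)*(1 + q) = (3*q)*(1 + q) = 3*q*(1 + q))
(u(4) + 4)²*35 = (3*4*(1 + 4) + 4)²*35 = (3*4*5 + 4)²*35 = (60 + 4)²*35 = 64²*35 = 4096*35 = 143360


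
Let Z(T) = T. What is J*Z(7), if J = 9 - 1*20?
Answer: -77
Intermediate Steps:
J = -11 (J = 9 - 20 = -11)
J*Z(7) = -11*7 = -77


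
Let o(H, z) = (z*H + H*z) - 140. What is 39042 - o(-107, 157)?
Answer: 72780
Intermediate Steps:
o(H, z) = -140 + 2*H*z (o(H, z) = (H*z + H*z) - 140 = 2*H*z - 140 = -140 + 2*H*z)
39042 - o(-107, 157) = 39042 - (-140 + 2*(-107)*157) = 39042 - (-140 - 33598) = 39042 - 1*(-33738) = 39042 + 33738 = 72780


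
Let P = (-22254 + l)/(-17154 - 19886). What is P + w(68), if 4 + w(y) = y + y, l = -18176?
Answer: 492971/3704 ≈ 133.09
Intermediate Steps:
w(y) = -4 + 2*y (w(y) = -4 + (y + y) = -4 + 2*y)
P = 4043/3704 (P = (-22254 - 18176)/(-17154 - 19886) = -40430/(-37040) = -40430*(-1/37040) = 4043/3704 ≈ 1.0915)
P + w(68) = 4043/3704 + (-4 + 2*68) = 4043/3704 + (-4 + 136) = 4043/3704 + 132 = 492971/3704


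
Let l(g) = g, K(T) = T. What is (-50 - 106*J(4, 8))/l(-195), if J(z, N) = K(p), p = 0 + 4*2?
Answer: 898/195 ≈ 4.6051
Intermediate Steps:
p = 8 (p = 0 + 8 = 8)
J(z, N) = 8
(-50 - 106*J(4, 8))/l(-195) = (-50 - 106*8)/(-195) = (-50 - 848)*(-1/195) = -898*(-1/195) = 898/195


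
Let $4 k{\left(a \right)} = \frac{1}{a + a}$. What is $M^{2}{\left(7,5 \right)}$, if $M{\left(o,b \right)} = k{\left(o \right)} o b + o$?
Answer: $\frac{3721}{64} \approx 58.141$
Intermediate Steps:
$k{\left(a \right)} = \frac{1}{8 a}$ ($k{\left(a \right)} = \frac{1}{4 \left(a + a\right)} = \frac{1}{4 \cdot 2 a} = \frac{\frac{1}{2} \frac{1}{a}}{4} = \frac{1}{8 a}$)
$M{\left(o,b \right)} = o + \frac{b}{8}$ ($M{\left(o,b \right)} = \frac{1}{8 o} o b + o = \frac{b}{8} + o = o + \frac{b}{8}$)
$M^{2}{\left(7,5 \right)} = \left(7 + \frac{1}{8} \cdot 5\right)^{2} = \left(7 + \frac{5}{8}\right)^{2} = \left(\frac{61}{8}\right)^{2} = \frac{3721}{64}$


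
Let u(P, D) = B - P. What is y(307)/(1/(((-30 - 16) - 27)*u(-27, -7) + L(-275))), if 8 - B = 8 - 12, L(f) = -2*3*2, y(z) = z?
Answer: -877713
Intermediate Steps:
L(f) = -12 (L(f) = -6*2 = -12)
B = 12 (B = 8 - (8 - 12) = 8 - 1*(-4) = 8 + 4 = 12)
u(P, D) = 12 - P
y(307)/(1/(((-30 - 16) - 27)*u(-27, -7) + L(-275))) = 307/(1/(((-30 - 16) - 27)*(12 - 1*(-27)) - 12)) = 307/(1/((-46 - 27)*(12 + 27) - 12)) = 307/(1/(-73*39 - 12)) = 307/(1/(-2847 - 12)) = 307/(1/(-2859)) = 307/(-1/2859) = 307*(-2859) = -877713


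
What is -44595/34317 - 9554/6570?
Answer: -11497292/4175235 ≈ -2.7537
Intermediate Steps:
-44595/34317 - 9554/6570 = -44595*1/34317 - 9554*1/6570 = -4955/3813 - 4777/3285 = -11497292/4175235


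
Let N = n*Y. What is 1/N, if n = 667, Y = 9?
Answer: 1/6003 ≈ 0.00016658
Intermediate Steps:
N = 6003 (N = 667*9 = 6003)
1/N = 1/6003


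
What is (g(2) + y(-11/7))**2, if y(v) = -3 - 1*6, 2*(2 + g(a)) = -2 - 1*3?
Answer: 729/4 ≈ 182.25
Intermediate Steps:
g(a) = -9/2 (g(a) = -2 + (-2 - 1*3)/2 = -2 + (-2 - 3)/2 = -2 + (1/2)*(-5) = -2 - 5/2 = -9/2)
y(v) = -9 (y(v) = -3 - 6 = -9)
(g(2) + y(-11/7))**2 = (-9/2 - 9)**2 = (-27/2)**2 = 729/4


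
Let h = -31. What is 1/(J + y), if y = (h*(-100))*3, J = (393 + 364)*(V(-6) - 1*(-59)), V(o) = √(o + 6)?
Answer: 1/53963 ≈ 1.8531e-5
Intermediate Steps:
V(o) = √(6 + o)
J = 44663 (J = (393 + 364)*(√(6 - 6) - 1*(-59)) = 757*(√0 + 59) = 757*(0 + 59) = 757*59 = 44663)
y = 9300 (y = -31*(-100)*3 = 3100*3 = 9300)
1/(J + y) = 1/(44663 + 9300) = 1/53963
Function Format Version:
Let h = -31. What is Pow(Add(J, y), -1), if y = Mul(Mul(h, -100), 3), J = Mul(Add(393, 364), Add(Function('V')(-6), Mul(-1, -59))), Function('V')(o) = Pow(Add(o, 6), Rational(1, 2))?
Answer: Rational(1, 53963) ≈ 1.8531e-5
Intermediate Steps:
Function('V')(o) = Pow(Add(6, o), Rational(1, 2))
J = 44663 (J = Mul(Add(393, 364), Add(Pow(Add(6, -6), Rational(1, 2)), Mul(-1, -59))) = Mul(757, Add(Pow(0, Rational(1, 2)), 59)) = Mul(757, Add(0, 59)) = Mul(757, 59) = 44663)
y = 9300 (y = Mul(Mul(-31, -100), 3) = Mul(3100, 3) = 9300)
Pow(Add(J, y), -1) = Pow(Add(44663, 9300), -1) = Pow(53963, -1) = Rational(1, 53963)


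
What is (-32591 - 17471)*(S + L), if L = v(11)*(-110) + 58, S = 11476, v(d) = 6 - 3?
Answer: -560894648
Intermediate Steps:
v(d) = 3
L = -272 (L = 3*(-110) + 58 = -330 + 58 = -272)
(-32591 - 17471)*(S + L) = (-32591 - 17471)*(11476 - 272) = -50062*11204 = -560894648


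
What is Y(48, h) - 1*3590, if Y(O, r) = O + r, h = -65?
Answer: -3607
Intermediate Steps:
Y(48, h) - 1*3590 = (48 - 65) - 1*3590 = -17 - 3590 = -3607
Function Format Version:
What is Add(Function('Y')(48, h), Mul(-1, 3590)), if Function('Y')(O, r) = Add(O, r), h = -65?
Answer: -3607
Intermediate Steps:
Add(Function('Y')(48, h), Mul(-1, 3590)) = Add(Add(48, -65), Mul(-1, 3590)) = Add(-17, -3590) = -3607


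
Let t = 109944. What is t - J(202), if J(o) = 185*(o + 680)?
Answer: -53226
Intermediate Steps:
J(o) = 125800 + 185*o (J(o) = 185*(680 + o) = 125800 + 185*o)
t - J(202) = 109944 - (125800 + 185*202) = 109944 - (125800 + 37370) = 109944 - 1*163170 = 109944 - 163170 = -53226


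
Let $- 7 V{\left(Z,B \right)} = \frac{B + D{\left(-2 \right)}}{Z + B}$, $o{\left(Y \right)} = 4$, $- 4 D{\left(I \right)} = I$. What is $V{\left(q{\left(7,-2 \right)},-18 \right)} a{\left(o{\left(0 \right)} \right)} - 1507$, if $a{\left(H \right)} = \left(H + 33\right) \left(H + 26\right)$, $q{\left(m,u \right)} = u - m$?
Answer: $- \frac{14488}{9} \approx -1609.8$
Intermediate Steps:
$D{\left(I \right)} = - \frac{I}{4}$
$V{\left(Z,B \right)} = - \frac{\frac{1}{2} + B}{7 \left(B + Z\right)}$ ($V{\left(Z,B \right)} = - \frac{\left(B - - \frac{1}{2}\right) \frac{1}{Z + B}}{7} = - \frac{\left(B + \frac{1}{2}\right) \frac{1}{B + Z}}{7} = - \frac{\left(\frac{1}{2} + B\right) \frac{1}{B + Z}}{7} = - \frac{\frac{1}{B + Z} \left(\frac{1}{2} + B\right)}{7} = - \frac{\frac{1}{2} + B}{7 \left(B + Z\right)}$)
$a{\left(H \right)} = \left(26 + H\right) \left(33 + H\right)$ ($a{\left(H \right)} = \left(33 + H\right) \left(26 + H\right) = \left(26 + H\right) \left(33 + H\right)$)
$V{\left(q{\left(7,-2 \right)},-18 \right)} a{\left(o{\left(0 \right)} \right)} - 1507 = \frac{- \frac{1}{14} - - \frac{18}{7}}{-18 - 9} \left(858 + 4^{2} + 59 \cdot 4\right) - 1507 = \frac{- \frac{1}{14} + \frac{18}{7}}{-18 - 9} \left(858 + 16 + 236\right) - 1507 = \frac{1}{-18 - 9} \cdot \frac{5}{2} \cdot 1110 - 1507 = \frac{1}{-27} \cdot \frac{5}{2} \cdot 1110 - 1507 = \left(- \frac{1}{27}\right) \frac{5}{2} \cdot 1110 - 1507 = \left(- \frac{5}{54}\right) 1110 - 1507 = - \frac{925}{9} - 1507 = - \frac{14488}{9}$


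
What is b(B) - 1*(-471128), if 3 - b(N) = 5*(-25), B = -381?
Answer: 471256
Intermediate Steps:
b(N) = 128 (b(N) = 3 - 5*(-25) = 3 - 1*(-125) = 3 + 125 = 128)
b(B) - 1*(-471128) = 128 - 1*(-471128) = 128 + 471128 = 471256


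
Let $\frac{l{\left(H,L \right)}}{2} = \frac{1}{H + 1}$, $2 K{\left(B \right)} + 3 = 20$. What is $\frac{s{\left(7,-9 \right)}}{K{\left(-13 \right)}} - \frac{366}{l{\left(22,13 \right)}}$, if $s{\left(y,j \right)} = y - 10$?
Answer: $- \frac{71559}{17} \approx -4209.4$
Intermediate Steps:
$K{\left(B \right)} = \frac{17}{2}$ ($K{\left(B \right)} = - \frac{3}{2} + \frac{1}{2} \cdot 20 = - \frac{3}{2} + 10 = \frac{17}{2}$)
$s{\left(y,j \right)} = -10 + y$ ($s{\left(y,j \right)} = y - 10 = -10 + y$)
$l{\left(H,L \right)} = \frac{2}{1 + H}$ ($l{\left(H,L \right)} = \frac{2}{H + 1} = \frac{2}{1 + H}$)
$\frac{s{\left(7,-9 \right)}}{K{\left(-13 \right)}} - \frac{366}{l{\left(22,13 \right)}} = \frac{-10 + 7}{\frac{17}{2}} - \frac{366}{2 \frac{1}{1 + 22}} = \left(-3\right) \frac{2}{17} - \frac{366}{2 \cdot \frac{1}{23}} = - \frac{6}{17} - \frac{366}{2 \cdot \frac{1}{23}} = - \frac{6}{17} - \frac{366}{\frac{2}{23}} = - \frac{6}{17} - 4209 = - \frac{71559}{17}$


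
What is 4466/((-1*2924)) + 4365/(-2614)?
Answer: -3054673/955417 ≈ -3.1972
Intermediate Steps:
4466/((-1*2924)) + 4365/(-2614) = 4466/(-2924) + 4365*(-1/2614) = 4466*(-1/2924) - 4365/2614 = -2233/1462 - 4365/2614 = -3054673/955417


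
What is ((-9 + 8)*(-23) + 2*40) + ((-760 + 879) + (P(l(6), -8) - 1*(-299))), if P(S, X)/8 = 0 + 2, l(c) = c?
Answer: 537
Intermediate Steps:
P(S, X) = 16 (P(S, X) = 8*(0 + 2) = 8*2 = 16)
((-9 + 8)*(-23) + 2*40) + ((-760 + 879) + (P(l(6), -8) - 1*(-299))) = ((-9 + 8)*(-23) + 2*40) + ((-760 + 879) + (16 - 1*(-299))) = (-1*(-23) + 80) + (119 + (16 + 299)) = (23 + 80) + (119 + 315) = 103 + 434 = 537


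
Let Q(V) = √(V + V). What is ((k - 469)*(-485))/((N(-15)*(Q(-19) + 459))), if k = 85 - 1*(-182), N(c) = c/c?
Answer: 44968230/210719 - 97970*I*√38/210719 ≈ 213.4 - 2.866*I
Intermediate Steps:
N(c) = 1
k = 267 (k = 85 + 182 = 267)
Q(V) = √2*√V (Q(V) = √(2*V) = √2*√V)
((k - 469)*(-485))/((N(-15)*(Q(-19) + 459))) = ((267 - 469)*(-485))/((1*(√2*√(-19) + 459))) = (-202*(-485))/((1*(√2*(I*√19) + 459))) = 97970/((1*(I*√38 + 459))) = 97970/((1*(459 + I*√38))) = 97970/(459 + I*√38)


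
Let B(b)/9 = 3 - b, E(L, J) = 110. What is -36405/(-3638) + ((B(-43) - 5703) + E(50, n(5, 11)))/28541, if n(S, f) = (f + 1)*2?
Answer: 1020193903/103832158 ≈ 9.8254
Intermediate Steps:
n(S, f) = 2 + 2*f (n(S, f) = (1 + f)*2 = 2 + 2*f)
B(b) = 27 - 9*b (B(b) = 9*(3 - b) = 27 - 9*b)
-36405/(-3638) + ((B(-43) - 5703) + E(50, n(5, 11)))/28541 = -36405/(-3638) + (((27 - 9*(-43)) - 5703) + 110)/28541 = -36405*(-1/3638) + (((27 + 387) - 5703) + 110)*(1/28541) = 36405/3638 + ((414 - 5703) + 110)*(1/28541) = 36405/3638 + (-5289 + 110)*(1/28541) = 36405/3638 - 5179*1/28541 = 36405/3638 - 5179/28541 = 1020193903/103832158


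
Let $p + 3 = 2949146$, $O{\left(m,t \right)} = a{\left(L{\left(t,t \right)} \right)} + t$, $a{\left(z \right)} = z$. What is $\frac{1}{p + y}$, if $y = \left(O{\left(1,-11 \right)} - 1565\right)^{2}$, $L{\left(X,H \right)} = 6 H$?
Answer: $\frac{1}{5645307} \approx 1.7714 \cdot 10^{-7}$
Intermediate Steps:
$O{\left(m,t \right)} = 7 t$ ($O{\left(m,t \right)} = 6 t + t = 7 t$)
$y = 2696164$ ($y = \left(7 \left(-11\right) - 1565\right)^{2} = \left(-77 - 1565\right)^{2} = \left(-1642\right)^{2} = 2696164$)
$p = 2949143$ ($p = -3 + 2949146 = 2949143$)
$\frac{1}{p + y} = \frac{1}{2949143 + 2696164} = \frac{1}{5645307}$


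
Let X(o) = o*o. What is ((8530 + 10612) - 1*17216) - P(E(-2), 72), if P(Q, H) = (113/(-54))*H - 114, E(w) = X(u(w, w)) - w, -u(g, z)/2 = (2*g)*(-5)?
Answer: 6572/3 ≈ 2190.7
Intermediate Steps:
u(g, z) = 20*g (u(g, z) = -2*2*g*(-5) = -(-20)*g = 20*g)
X(o) = o²
E(w) = -w + 400*w² (E(w) = (20*w)² - w = 400*w² - w = -w + 400*w²)
P(Q, H) = -114 - 113*H/54 (P(Q, H) = (113*(-1/54))*H - 114 = -113*H/54 - 114 = -114 - 113*H/54)
((8530 + 10612) - 1*17216) - P(E(-2), 72) = ((8530 + 10612) - 1*17216) - (-114 - 113/54*72) = (19142 - 17216) - (-114 - 452/3) = 1926 - 1*(-794/3) = 1926 + 794/3 = 6572/3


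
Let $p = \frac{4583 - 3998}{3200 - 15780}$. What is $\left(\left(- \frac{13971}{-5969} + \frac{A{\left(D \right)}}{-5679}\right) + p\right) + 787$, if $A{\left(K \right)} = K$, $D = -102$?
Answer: $\frac{22439416700359}{28429081572} \approx 789.31$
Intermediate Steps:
$p = - \frac{117}{2516}$ ($p = \frac{4583 + \left(-7601 + 3603\right)}{-12580} = \left(4583 - 3998\right) \left(- \frac{1}{12580}\right) = 585 \left(- \frac{1}{12580}\right) = - \frac{117}{2516} \approx -0.046502$)
$\left(\left(- \frac{13971}{-5969} + \frac{A{\left(D \right)}}{-5679}\right) + p\right) + 787 = \left(\left(- \frac{13971}{-5969} - \frac{102}{-5679}\right) - \frac{117}{2516}\right) + 787 = \left(\left(\left(-13971\right) \left(- \frac{1}{5969}\right) - - \frac{34}{1893}\right) - \frac{117}{2516}\right) + 787 = \left(\left(\frac{13971}{5969} + \frac{34}{1893}\right) - \frac{117}{2516}\right) + 787 = \left(\frac{26650049}{11299317} - \frac{117}{2516}\right) + 787 = \frac{65729503195}{28429081572} + 787 = \frac{22439416700359}{28429081572}$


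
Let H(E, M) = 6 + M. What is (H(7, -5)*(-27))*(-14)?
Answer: 378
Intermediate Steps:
(H(7, -5)*(-27))*(-14) = ((6 - 5)*(-27))*(-14) = (1*(-27))*(-14) = -27*(-14) = 378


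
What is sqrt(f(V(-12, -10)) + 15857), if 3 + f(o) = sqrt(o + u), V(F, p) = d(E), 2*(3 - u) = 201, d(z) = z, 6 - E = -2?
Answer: sqrt(63416 + 2*I*sqrt(358))/2 ≈ 125.91 + 0.037567*I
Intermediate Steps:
E = 8 (E = 6 - 1*(-2) = 6 + 2 = 8)
u = -195/2 (u = 3 - 1/2*201 = 3 - 201/2 = -195/2 ≈ -97.500)
V(F, p) = 8
f(o) = -3 + sqrt(-195/2 + o) (f(o) = -3 + sqrt(o - 195/2) = -3 + sqrt(-195/2 + o))
sqrt(f(V(-12, -10)) + 15857) = sqrt((-3 + sqrt(-390 + 4*8)/2) + 15857) = sqrt((-3 + sqrt(-390 + 32)/2) + 15857) = sqrt((-3 + sqrt(-358)/2) + 15857) = sqrt((-3 + (I*sqrt(358))/2) + 15857) = sqrt((-3 + I*sqrt(358)/2) + 15857) = sqrt(15854 + I*sqrt(358)/2)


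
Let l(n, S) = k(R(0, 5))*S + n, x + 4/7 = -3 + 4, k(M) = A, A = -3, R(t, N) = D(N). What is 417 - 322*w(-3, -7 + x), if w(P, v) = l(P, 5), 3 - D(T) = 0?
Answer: 6213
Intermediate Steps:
D(T) = 3 (D(T) = 3 - 1*0 = 3 + 0 = 3)
R(t, N) = 3
k(M) = -3
x = 3/7 (x = -4/7 + (-3 + 4) = -4/7 + 1 = 3/7 ≈ 0.42857)
l(n, S) = n - 3*S (l(n, S) = -3*S + n = n - 3*S)
w(P, v) = -15 + P (w(P, v) = P - 3*5 = P - 15 = -15 + P)
417 - 322*w(-3, -7 + x) = 417 - 322*(-15 - 3) = 417 - 322*(-18) = 417 + 5796 = 6213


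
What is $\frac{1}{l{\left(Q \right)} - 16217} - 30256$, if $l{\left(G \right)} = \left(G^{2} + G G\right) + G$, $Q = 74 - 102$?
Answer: $- \frac{444067313}{14677} \approx -30256.0$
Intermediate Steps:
$Q = -28$
$l{\left(G \right)} = G + 2 G^{2}$ ($l{\left(G \right)} = \left(G^{2} + G^{2}\right) + G = 2 G^{2} + G = G + 2 G^{2}$)
$\frac{1}{l{\left(Q \right)} - 16217} - 30256 = \frac{1}{- 28 \left(1 + 2 \left(-28\right)\right) - 16217} - 30256 = \frac{1}{- 28 \left(1 - 56\right) - 16217} - 30256 = \frac{1}{\left(-28\right) \left(-55\right) - 16217} - 30256 = \frac{1}{1540 - 16217} - 30256 = \frac{1}{-14677} - 30256 = - \frac{1}{14677} - 30256 = - \frac{444067313}{14677}$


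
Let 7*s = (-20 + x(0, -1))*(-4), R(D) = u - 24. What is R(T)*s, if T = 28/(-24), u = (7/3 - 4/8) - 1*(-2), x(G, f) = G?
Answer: -4840/21 ≈ -230.48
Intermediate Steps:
u = 23/6 (u = (7*(⅓) - 4*⅛) + 2 = (7/3 - ½) + 2 = 11/6 + 2 = 23/6 ≈ 3.8333)
T = -7/6 (T = 28*(-1/24) = -7/6 ≈ -1.1667)
R(D) = -121/6 (R(D) = 23/6 - 24 = -121/6)
s = 80/7 (s = ((-20 + 0)*(-4))/7 = (-20*(-4))/7 = (⅐)*80 = 80/7 ≈ 11.429)
R(T)*s = -121/6*80/7 = -4840/21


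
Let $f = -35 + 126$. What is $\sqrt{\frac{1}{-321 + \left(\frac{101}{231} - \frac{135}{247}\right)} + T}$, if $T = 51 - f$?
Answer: $\frac{i \sqrt{13428191162071495}}{18321535} \approx 6.3248 i$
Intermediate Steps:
$f = 91$
$T = -40$ ($T = 51 - 91 = -40$)
$\sqrt{\frac{1}{-321 + \left(\frac{101}{231} - \frac{135}{247}\right)} + T} = \sqrt{\frac{1}{-321 + \left(\frac{101}{231} - \frac{135}{247}\right)} - 40} = \sqrt{\frac{1}{-321 - \frac{6238}{57057}} - 40} = \sqrt{\frac{1}{- \frac{18321535}{57057}} - 40} = \sqrt{- \frac{57057}{18321535} - 40} = \sqrt{- \frac{732918457}{18321535}} = \frac{i \sqrt{13428191162071495}}{18321535}$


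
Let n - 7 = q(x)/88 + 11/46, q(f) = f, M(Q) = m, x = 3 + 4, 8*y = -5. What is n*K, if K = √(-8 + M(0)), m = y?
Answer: 14813*I*√138/8096 ≈ 21.494*I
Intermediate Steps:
y = -5/8 (y = (⅛)*(-5) = -5/8 ≈ -0.62500)
m = -5/8 ≈ -0.62500
x = 7
M(Q) = -5/8
n = 14813/2024 (n = 7 + (7/88 + 11/46) = 7 + 645/2024 = 14813/2024 ≈ 7.3187)
K = I*√138/4 (K = √(-8 - 5/8) = √(-69/8) = I*√138/4 ≈ 2.9368*I)
n*K = 14813*(I*√138/4)/2024 = 14813*I*√138/8096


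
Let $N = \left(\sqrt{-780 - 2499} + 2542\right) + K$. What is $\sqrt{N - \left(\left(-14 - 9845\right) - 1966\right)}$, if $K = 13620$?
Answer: $\sqrt{27987 + i \sqrt{3279}} \approx 167.29 + 0.171 i$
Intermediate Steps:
$N = 16162 + i \sqrt{3279}$ ($N = \left(\sqrt{-780 - 2499} + 2542\right) + 13620 = \left(\sqrt{-3279} + 2542\right) + 13620 = \left(i \sqrt{3279} + 2542\right) + 13620 = \left(2542 + i \sqrt{3279}\right) + 13620 = 16162 + i \sqrt{3279} \approx 16162.0 + 57.263 i$)
$\sqrt{N - \left(\left(-14 - 9845\right) - 1966\right)} = \sqrt{\left(16162 + i \sqrt{3279}\right) - \left(\left(-14 - 9845\right) - 1966\right)} = \sqrt{\left(16162 + i \sqrt{3279}\right) - \left(-9859 - 1966\right)} = \sqrt{\left(16162 + i \sqrt{3279}\right) - -11825} = \sqrt{\left(16162 + i \sqrt{3279}\right) + 11825} = \sqrt{27987 + i \sqrt{3279}}$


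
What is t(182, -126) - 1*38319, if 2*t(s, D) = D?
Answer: -38382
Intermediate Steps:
t(s, D) = D/2
t(182, -126) - 1*38319 = (½)*(-126) - 1*38319 = -63 - 38319 = -38382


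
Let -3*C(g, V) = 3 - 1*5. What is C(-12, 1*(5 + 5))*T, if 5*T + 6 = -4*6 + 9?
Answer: -14/5 ≈ -2.8000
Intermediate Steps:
C(g, V) = ⅔ (C(g, V) = -(3 - 1*5)/3 = -(3 - 5)/3 = -⅓*(-2) = ⅔)
T = -21/5 (T = -6/5 + (-4*6 + 9)/5 = -6/5 + (-24 + 9)/5 = -6/5 + (⅕)*(-15) = -6/5 - 3 = -21/5 ≈ -4.2000)
C(-12, 1*(5 + 5))*T = (⅔)*(-21/5) = -14/5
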